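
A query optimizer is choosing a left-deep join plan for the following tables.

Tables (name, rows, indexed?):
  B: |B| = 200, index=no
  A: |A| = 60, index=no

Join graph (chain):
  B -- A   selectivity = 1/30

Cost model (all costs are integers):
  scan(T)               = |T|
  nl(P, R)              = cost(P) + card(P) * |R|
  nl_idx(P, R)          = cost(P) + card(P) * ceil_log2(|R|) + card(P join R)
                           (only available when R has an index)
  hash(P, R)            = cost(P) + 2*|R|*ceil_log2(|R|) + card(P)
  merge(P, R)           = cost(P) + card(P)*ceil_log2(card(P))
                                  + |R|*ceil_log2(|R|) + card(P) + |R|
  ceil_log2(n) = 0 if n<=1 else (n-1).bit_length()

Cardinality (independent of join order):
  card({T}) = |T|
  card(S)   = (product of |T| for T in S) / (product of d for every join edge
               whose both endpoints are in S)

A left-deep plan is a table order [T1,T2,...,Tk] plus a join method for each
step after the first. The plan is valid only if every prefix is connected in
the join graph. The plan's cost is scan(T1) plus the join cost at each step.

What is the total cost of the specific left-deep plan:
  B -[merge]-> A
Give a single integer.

step 1: scan B: cost=200, card=200
step 2: join A via merge
    card(P join A) = 200*60/(30) = 400
    cost = 200 + 200*8 + 60*6 + 200 + 60 = 2420

2420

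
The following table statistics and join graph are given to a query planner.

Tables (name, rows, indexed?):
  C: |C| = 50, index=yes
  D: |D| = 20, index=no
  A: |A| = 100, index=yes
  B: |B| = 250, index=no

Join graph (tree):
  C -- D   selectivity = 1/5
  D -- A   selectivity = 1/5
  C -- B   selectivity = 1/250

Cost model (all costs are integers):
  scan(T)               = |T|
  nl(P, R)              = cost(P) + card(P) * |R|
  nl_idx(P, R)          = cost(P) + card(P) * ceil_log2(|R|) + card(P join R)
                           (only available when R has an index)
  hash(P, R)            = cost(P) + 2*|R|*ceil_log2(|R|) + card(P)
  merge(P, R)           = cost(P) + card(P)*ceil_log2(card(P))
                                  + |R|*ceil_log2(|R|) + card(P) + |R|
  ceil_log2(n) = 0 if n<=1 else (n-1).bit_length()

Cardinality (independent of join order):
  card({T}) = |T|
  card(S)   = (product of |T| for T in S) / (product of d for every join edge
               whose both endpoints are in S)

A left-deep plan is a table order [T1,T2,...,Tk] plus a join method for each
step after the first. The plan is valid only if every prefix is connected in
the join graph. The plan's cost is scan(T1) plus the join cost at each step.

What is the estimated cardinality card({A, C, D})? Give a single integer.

4000

Tables in S: A(100), C(50), D(20)
Edges inside S: C-D(d=5), D-A(d=5)
numerator = 100 * 50 * 20 = 100000
denominator = 5 * 5 = 25
card(S) = 100000 / 25 = 4000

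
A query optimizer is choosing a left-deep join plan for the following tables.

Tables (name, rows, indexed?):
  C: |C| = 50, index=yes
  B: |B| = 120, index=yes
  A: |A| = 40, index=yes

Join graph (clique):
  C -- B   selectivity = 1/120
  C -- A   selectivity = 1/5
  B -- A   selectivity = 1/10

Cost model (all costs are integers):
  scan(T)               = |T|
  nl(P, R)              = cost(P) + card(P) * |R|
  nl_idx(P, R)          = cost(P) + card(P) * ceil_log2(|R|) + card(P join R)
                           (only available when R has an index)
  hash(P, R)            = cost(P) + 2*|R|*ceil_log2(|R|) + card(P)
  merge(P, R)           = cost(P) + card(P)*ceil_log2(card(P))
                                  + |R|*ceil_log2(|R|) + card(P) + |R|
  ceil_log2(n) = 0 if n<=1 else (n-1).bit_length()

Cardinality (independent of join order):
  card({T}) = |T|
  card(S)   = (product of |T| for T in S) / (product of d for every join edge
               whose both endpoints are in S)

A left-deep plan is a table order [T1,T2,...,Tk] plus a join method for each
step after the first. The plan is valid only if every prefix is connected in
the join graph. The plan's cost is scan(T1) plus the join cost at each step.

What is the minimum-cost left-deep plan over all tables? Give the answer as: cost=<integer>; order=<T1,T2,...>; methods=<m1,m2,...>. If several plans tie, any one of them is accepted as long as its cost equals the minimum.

cost=790; order=C,B,A; methods=nl_idx,nl_idx

Selinger DP (subsets sized 1..n):
  {C}: scan cost=50, card=50
  {B}: scan cost=120, card=120
  {A}: scan cost=40, card=40
  {BC}: card=50; try (B,nl_idx)→450, (C,hash)→840, (C,nl_idx)→890, (B,merge)→1360, (C,merge)→1430, (B,hash)→1780 …(+2); best=450 via (B,nl_idx)
  {AC}: card=400; try (A,hash)→580, (C,merge)→670, (C,hash)→680, (C,nl_idx)→680, (A,merge)→680, (A,nl_idx)→750 …(+2); best=580 via (A,hash)
  {AB}: card=480; try (A,hash)→720, (B,nl_idx)→800, (B,merge)→1280, (A,nl_idx)→1320, (A,merge)→1360, (B,hash)→1760 …(+2); best=720 via (A,hash)
  {ABC}: card=40; try (A,nl_idx)→790, (A,hash)→980, (A,merge)→1080, (C,hash)→1800, (A,nl)→2450, (B,hash)→2660 …(+6); best=790 via (A,nl_idx)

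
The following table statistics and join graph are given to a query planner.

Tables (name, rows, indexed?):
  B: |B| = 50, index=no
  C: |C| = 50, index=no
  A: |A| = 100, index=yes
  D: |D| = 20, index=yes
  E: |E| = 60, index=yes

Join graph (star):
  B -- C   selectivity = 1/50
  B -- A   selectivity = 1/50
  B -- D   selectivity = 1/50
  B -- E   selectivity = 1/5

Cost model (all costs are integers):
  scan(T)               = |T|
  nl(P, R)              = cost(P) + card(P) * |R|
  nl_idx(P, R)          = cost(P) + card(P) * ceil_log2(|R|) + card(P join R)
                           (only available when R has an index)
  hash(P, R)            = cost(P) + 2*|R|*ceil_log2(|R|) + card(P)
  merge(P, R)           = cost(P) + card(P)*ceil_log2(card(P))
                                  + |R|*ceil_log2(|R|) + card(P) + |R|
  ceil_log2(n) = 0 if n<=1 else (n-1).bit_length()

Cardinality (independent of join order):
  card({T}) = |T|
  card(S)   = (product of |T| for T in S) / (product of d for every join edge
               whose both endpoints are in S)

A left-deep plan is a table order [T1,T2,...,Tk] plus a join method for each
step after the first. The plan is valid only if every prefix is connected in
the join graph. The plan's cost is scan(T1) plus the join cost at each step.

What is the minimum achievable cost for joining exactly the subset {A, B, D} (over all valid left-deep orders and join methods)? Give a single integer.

480

Selinger DP over subsets of {A,B,D}:
  {B}: scan cost=50, card=50
  {A}: scan cost=100, card=100
  {D}: scan cost=20, card=20
  {AB}: card=100; try (A,nl_idx)→500, (B,hash)→800, (A,merge)→1200, (B,merge)→1250, (A,hash)→1500, (A,nl)→5050 …(+1); best=500 via (A,nl_idx)
  {BD}: card=20; try (D,hash)→300, (D,nl_idx)→320, (B,merge)→490, (D,merge)→520, (B,hash)→640, (B,nl)→1020 …(+1); best=300 via (D,hash)
  {ABD}: card=40; try (A,nl_idx)→480, (D,hash)→800, (D,nl_idx)→1040, (A,merge)→1220, (D,merge)→1420, (A,hash)→1720 …(+2); best=480 via (A,nl_idx)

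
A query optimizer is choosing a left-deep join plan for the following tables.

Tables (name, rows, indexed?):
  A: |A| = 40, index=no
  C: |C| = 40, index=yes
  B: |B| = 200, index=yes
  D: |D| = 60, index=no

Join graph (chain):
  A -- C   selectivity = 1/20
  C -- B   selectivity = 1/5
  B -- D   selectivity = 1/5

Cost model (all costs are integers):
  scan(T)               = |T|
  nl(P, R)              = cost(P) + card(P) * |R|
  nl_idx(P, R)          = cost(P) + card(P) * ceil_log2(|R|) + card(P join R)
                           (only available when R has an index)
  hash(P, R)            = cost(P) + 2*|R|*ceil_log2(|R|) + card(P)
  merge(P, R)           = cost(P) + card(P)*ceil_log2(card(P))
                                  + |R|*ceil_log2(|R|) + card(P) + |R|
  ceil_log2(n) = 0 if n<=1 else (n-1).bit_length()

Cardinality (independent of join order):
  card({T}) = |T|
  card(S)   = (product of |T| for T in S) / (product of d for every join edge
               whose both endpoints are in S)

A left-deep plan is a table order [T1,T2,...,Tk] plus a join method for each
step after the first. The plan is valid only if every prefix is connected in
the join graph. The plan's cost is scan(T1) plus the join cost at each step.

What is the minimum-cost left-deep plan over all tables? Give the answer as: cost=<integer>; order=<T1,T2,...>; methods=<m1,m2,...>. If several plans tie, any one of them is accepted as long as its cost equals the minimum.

cost=6720; order=A,C,B,D; methods=nl_idx,merge,hash

Selinger DP (subsets sized 1..n):
  {A}: scan cost=40, card=40
  {C}: scan cost=40, card=40
  {B}: scan cost=200, card=200
  {D}: scan cost=60, card=60
  {AC}: card=80; try (C,nl_idx)→360, (C,hash)→560, (A,hash)→560, (C,merge)→600, (A,merge)→600, (C,nl)→1640 …(+1); best=360 via (C,nl_idx)
  {BC}: card=1600; try (C,hash)→880, (B,nl_idx)→1960, (B,merge)→2120, (C,merge)→2280, (C,nl_idx)→3000, (B,hash)→3280 …(+2); best=880 via (C,hash)
  {BD}: card=2400; try (D,hash)→1120, (B,merge)→2280, (D,merge)→2420, (B,nl_idx)→2940, (B,hash)→3320, (B,nl)→12060 …(+1); best=1120 via (D,hash)
  {ABC}: card=3200; try (B,merge)→2800, (A,hash)→2960, (B,hash)→3640, (B,nl_idx)→4200, (B,nl)→16360, (A,merge)→20360 …(+1); best=2800 via (B,merge)
  {BCD}: card=19200; try (D,hash)→3200, (C,hash)→4000, (D,merge)→20500, (C,merge)→32600, (C,nl_idx)→34720, (D,nl)→96880 …(+1); best=3200 via (D,hash)
  {ABCD}: card=38400; try (D,hash)→6720, (A,hash)→22880, (D,merge)→44820, (D,nl)→194800, (A,merge)→310680, (A,nl)→771200; best=6720 via (D,hash)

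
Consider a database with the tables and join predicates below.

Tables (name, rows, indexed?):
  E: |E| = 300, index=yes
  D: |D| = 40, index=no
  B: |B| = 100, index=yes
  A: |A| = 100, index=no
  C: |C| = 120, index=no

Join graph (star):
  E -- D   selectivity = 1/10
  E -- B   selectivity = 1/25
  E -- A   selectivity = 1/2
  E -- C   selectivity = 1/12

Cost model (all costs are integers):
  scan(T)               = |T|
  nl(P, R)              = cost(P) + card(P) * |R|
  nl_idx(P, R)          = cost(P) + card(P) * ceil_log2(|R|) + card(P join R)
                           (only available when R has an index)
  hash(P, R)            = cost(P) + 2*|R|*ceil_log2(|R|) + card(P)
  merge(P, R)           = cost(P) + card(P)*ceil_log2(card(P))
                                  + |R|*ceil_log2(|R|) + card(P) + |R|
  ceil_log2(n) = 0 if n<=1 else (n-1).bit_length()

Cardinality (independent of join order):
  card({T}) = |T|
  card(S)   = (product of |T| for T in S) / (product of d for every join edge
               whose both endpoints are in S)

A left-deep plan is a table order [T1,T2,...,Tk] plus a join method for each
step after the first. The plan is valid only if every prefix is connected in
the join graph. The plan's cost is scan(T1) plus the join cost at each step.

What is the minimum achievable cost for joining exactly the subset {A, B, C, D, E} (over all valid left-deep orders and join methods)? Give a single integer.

Selinger DP over subsets of {A,B,C,D,E}:
  {E}: scan cost=300, card=300
  {D}: scan cost=40, card=40
  {B}: scan cost=100, card=100
  {A}: scan cost=100, card=100
  {C}: scan cost=120, card=120
  {DE}: card=1200; try (D,hash)→1080, (E,nl_idx)→1600, (E,merge)→3320, (D,merge)→3580, (E,hash)→5480, (E,nl)→12040 …(+1); best=1080 via (D,hash)
  {BE}: card=1200; try (B,hash)→2000, (E,nl_idx)→2200, (B,nl_idx)→3600, (E,merge)→3900, (B,merge)→4100, (E,hash)→5600 …(+2); best=2000 via (B,hash)
  {AE}: card=15000; try (A,hash)→2000, (E,merge)→3900, (A,merge)→4100, (E,hash)→5600, (E,nl_idx)→16000, (E,nl)→30100 …(+1); best=2000 via (A,hash)
  {CE}: card=3000; try (C,hash)→2280, (E,merge)→4080, (E,nl_idx)→4200, (C,merge)→4260, (E,hash)→5640, (E,nl)→36120 …(+1); best=2280 via (C,hash)
  {BDE}: card=4800; try (D,hash)→3680, (B,hash)→3680, (B,nl_idx)→14280, (B,merge)→16280, (D,merge)→16680, (D,nl)→50000 …(+1); best=3680 via (D,hash)
  {ADE}: card=60000; try (A,hash)→3680, (A,merge)→16280, (D,hash)→17480, (A,nl)→121080, (D,merge)→227280, (D,nl)→602000; best=3680 via (A,hash)
  {CDE}: card=12000; try (C,hash)→3960, (D,hash)→5760, (C,merge)→16440, (D,merge)→41560, (D,nl)→122280, (C,nl)→145080; best=3960 via (C,hash)
  {ABE}: card=60000; try (A,hash)→4600, (A,merge)→17200, (B,hash)→18400, (A,nl)→122000, (B,nl_idx)→167000, (B,merge)→227800 …(+1); best=4600 via (A,hash)
  {BCE}: card=12000; try (C,hash)→4880, (B,hash)→6680, (C,merge)→17360, (B,nl_idx)→35280, (B,merge)→42080, (C,nl)→146000 …(+1); best=4880 via (C,hash)
  {ACE}: card=150000; try (A,hash)→6680, (C,hash)→18680, (A,merge)→42080, (C,merge)→227960, (A,nl)→302280, (C,nl)→1802000; best=6680 via (A,hash)
  {ABDE}: card=240000; try (A,hash)→9880, (D,hash)→65080, (B,hash)→65080, (A,merge)→71680, (A,nl)→483680, (B,nl_idx)→663680 …(+4); best=9880 via (A,hash)
  {BCDE}: card=48000; try (C,hash)→10160, (D,hash)→17360, (B,hash)→17360, (C,merge)→71840, (B,nl_idx)→135960, (B,merge)→184760 …(+4); best=10160 via (C,hash)
  {ACDE}: card=600000; try (A,hash)→17360, (C,hash)→65360, (D,hash)→157160, (A,merge)→184760, (C,merge)→1024640, (A,nl)→1203960 …(+3); best=17360 via (A,hash)
  {ABCE}: card=600000; try (A,hash)→18280, (C,hash)→66280, (B,hash)→158080, (A,merge)→185680, (C,merge)→1025560, (A,nl)→1204880 …(+4); best=18280 via (A,hash)
  {ABCDE}: card=2400000; try (A,hash)→59560, (C,hash)→251560, (D,hash)→618760, (B,hash)→618760, (A,merge)→826960, (C,merge)→4570840 …(+7); best=59560 via (A,hash)

59560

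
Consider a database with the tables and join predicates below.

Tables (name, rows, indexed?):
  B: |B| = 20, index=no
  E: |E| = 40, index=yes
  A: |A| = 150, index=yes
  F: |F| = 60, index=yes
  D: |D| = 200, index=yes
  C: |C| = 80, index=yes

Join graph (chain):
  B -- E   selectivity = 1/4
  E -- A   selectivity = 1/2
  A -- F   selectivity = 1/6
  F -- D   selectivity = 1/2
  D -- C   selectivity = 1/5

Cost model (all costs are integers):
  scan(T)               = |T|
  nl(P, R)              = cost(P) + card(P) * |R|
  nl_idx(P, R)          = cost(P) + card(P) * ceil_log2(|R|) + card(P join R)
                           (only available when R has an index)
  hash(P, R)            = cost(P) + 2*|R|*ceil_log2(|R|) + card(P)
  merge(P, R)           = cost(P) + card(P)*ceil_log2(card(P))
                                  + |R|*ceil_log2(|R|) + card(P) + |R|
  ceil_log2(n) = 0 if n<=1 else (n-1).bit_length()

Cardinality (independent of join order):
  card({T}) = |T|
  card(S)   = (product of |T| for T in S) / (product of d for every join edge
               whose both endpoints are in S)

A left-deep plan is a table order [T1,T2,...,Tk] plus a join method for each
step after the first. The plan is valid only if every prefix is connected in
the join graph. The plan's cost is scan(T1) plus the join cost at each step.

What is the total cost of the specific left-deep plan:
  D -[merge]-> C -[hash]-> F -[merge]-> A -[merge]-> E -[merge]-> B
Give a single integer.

step 1: scan D: cost=200, card=200
step 2: join C via merge
    card(P join C) = 200*80/(5) = 3200
    cost = 200 + 200*8 + 80*7 + 200 + 80 = 2640
step 3: join F via hash
    card(P join F) = 3200*60/(2) = 96000
    cost = 2640 + 2*60*6 + 3200 = 6560
step 4: join A via merge
    card(P join A) = 96000*150/(6) = 2400000
    cost = 6560 + 96000*17 + 150*8 + 96000 + 150 = 1735910
step 5: join E via merge
    card(P join E) = 2400000*40/(2) = 48000000
    cost = 1735910 + 2400000*22 + 40*6 + 2400000 + 40 = 56936190
step 6: join B via merge
    card(P join B) = 48000000*20/(4) = 240000000
    cost = 56936190 + 48000000*26 + 20*5 + 48000000 + 20 = 1352936310

1352936310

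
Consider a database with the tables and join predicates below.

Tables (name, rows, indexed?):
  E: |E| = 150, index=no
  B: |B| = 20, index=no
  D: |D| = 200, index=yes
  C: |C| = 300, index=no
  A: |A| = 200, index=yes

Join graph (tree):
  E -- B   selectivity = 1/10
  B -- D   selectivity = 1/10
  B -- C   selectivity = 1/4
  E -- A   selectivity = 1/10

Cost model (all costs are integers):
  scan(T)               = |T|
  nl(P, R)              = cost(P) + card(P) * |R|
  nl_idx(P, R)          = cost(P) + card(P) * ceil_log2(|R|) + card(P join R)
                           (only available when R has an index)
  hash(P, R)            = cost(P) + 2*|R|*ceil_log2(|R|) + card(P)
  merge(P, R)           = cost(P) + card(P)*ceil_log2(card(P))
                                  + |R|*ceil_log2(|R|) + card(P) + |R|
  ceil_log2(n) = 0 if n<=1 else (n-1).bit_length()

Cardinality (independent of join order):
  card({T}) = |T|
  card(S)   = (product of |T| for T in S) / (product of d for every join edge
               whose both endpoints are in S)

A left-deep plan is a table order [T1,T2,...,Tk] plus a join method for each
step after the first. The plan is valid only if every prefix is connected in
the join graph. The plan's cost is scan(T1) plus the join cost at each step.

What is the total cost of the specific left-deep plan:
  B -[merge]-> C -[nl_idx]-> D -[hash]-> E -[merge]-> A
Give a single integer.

9079340

step 1: scan B: cost=20, card=20
step 2: join C via merge
    card(P join C) = 20*300/(4) = 1500
    cost = 20 + 20*5 + 300*9 + 20 + 300 = 3140
step 3: join D via nl_idx
    card(P join D) = 1500*200/(10) = 30000
    cost = 3140 + 1500*8 + 30000 = 45140
step 4: join E via hash
    card(P join E) = 30000*150/(10) = 450000
    cost = 45140 + 2*150*8 + 30000 = 77540
step 5: join A via merge
    card(P join A) = 450000*200/(10) = 9000000
    cost = 77540 + 450000*19 + 200*8 + 450000 + 200 = 9079340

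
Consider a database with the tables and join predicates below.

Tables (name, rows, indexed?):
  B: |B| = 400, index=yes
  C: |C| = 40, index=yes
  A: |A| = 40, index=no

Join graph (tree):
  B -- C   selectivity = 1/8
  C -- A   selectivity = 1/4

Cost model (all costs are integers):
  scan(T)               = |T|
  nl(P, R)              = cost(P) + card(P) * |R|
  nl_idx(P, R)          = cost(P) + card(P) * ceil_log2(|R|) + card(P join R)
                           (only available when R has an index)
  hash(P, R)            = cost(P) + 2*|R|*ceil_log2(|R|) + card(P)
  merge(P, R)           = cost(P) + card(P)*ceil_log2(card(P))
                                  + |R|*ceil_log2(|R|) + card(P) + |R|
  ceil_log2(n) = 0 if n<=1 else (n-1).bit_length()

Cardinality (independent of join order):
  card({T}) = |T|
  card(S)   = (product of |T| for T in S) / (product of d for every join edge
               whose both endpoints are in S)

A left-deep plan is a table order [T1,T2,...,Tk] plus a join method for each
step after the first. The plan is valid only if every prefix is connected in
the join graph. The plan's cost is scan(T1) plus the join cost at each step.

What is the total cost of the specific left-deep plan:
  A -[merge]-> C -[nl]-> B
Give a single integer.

step 1: scan A: cost=40, card=40
step 2: join C via merge
    card(P join C) = 40*40/(4) = 400
    cost = 40 + 40*6 + 40*6 + 40 + 40 = 600
step 3: join B via nl
    card(P join B) = 400*400/(8) = 20000
    cost = 600 + 400*400 = 160600

160600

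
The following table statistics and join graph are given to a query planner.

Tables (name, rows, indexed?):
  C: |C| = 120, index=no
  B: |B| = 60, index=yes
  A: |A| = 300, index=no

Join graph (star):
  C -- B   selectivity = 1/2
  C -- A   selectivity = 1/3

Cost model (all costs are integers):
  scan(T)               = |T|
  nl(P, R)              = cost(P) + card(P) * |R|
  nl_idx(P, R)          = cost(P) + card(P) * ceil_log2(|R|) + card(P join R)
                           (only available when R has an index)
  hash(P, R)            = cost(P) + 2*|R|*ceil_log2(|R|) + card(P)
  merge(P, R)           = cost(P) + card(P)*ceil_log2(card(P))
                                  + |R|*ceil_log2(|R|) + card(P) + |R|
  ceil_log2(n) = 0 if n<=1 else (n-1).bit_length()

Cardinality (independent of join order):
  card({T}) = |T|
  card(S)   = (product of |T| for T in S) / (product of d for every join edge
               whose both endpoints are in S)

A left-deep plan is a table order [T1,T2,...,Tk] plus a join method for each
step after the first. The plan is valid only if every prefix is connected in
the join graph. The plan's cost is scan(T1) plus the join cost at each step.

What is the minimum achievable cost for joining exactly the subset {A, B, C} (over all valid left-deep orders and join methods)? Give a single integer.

Selinger DP over subsets of {A,B,C}:
  {C}: scan cost=120, card=120
  {B}: scan cost=60, card=60
  {A}: scan cost=300, card=300
  {BC}: card=3600; try (B,hash)→960, (C,merge)→1440, (B,merge)→1500, (C,hash)→1800, (B,nl_idx)→4440, (C,nl)→7260 …(+1); best=960 via (B,hash)
  {AC}: card=12000; try (C,hash)→2280, (A,merge)→4080, (C,merge)→4260, (A,hash)→5640, (A,nl)→36120, (C,nl)→36300; best=2280 via (C,hash)
  {ABC}: card=360000; try (A,hash)→9960, (B,hash)→15000, (A,merge)→50760, (B,merge)→182700, (B,nl_idx)→434280, (B,nl)→722280 …(+1); best=9960 via (A,hash)

9960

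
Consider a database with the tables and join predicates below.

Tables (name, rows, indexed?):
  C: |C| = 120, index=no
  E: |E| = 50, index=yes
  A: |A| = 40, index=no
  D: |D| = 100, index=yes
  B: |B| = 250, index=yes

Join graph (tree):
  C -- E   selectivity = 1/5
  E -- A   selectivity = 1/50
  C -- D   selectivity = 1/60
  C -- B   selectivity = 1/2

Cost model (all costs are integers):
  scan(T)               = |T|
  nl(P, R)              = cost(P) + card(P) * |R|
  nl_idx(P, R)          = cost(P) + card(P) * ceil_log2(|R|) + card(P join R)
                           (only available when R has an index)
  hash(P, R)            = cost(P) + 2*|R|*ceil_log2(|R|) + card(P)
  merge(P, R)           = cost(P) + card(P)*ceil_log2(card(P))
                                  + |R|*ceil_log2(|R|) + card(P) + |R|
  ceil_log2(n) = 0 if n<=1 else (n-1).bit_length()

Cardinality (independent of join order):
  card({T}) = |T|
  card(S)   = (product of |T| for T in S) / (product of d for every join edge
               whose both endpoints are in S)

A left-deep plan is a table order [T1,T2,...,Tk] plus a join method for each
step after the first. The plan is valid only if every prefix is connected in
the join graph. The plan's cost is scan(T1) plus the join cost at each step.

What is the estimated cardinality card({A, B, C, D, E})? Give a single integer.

Tables in S: A(40), B(250), C(120), D(100), E(50)
Edges inside S: C-E(d=5), E-A(d=50), C-D(d=60), C-B(d=2)
numerator = 40 * 250 * 120 * 100 * 50 = 6000000000
denominator = 5 * 50 * 60 * 2 = 30000
card(S) = 6000000000 / 30000 = 200000

200000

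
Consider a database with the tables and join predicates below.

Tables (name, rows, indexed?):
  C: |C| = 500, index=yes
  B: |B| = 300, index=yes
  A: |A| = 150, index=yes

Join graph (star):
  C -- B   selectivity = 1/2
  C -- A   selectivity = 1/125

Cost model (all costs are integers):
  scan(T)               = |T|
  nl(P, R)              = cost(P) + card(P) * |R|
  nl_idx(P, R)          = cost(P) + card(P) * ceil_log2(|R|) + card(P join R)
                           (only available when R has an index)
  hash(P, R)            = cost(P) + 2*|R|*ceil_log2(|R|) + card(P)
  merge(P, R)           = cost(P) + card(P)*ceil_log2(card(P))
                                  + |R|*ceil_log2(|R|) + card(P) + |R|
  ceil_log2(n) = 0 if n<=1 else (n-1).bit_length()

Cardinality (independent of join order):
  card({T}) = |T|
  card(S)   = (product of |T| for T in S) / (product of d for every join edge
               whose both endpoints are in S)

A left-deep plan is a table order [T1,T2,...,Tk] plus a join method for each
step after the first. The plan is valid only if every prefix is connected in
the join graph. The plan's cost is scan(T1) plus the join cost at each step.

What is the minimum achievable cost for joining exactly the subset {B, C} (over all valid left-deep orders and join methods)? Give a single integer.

Selinger DP over subsets of {B,C}:
  {C}: scan cost=500, card=500
  {B}: scan cost=300, card=300
  {BC}: card=75000; try (B,hash)→6400, (C,merge)→8300, (B,merge)→8500, (C,hash)→9600, (C,nl_idx)→78000, (B,nl_idx)→80000 …(+2); best=6400 via (B,hash)

6400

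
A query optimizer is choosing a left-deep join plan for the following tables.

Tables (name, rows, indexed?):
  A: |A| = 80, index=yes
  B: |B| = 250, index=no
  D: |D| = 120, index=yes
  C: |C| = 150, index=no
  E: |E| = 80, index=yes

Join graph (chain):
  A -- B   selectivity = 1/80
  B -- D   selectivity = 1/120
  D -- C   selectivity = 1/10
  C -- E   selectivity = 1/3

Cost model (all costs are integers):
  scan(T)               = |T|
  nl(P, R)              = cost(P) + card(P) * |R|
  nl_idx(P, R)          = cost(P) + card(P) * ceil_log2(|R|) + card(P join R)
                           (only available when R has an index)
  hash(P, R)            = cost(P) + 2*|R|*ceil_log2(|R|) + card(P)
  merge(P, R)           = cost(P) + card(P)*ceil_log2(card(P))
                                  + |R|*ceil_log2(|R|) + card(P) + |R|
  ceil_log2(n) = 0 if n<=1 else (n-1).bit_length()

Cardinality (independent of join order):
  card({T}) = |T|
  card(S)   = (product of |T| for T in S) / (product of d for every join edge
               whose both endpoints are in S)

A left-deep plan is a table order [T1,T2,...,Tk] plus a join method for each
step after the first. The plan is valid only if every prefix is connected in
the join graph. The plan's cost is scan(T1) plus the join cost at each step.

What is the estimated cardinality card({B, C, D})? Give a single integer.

Tables in S: B(250), C(150), D(120)
Edges inside S: B-D(d=120), D-C(d=10)
numerator = 250 * 150 * 120 = 4500000
denominator = 120 * 10 = 1200
card(S) = 4500000 / 1200 = 3750

3750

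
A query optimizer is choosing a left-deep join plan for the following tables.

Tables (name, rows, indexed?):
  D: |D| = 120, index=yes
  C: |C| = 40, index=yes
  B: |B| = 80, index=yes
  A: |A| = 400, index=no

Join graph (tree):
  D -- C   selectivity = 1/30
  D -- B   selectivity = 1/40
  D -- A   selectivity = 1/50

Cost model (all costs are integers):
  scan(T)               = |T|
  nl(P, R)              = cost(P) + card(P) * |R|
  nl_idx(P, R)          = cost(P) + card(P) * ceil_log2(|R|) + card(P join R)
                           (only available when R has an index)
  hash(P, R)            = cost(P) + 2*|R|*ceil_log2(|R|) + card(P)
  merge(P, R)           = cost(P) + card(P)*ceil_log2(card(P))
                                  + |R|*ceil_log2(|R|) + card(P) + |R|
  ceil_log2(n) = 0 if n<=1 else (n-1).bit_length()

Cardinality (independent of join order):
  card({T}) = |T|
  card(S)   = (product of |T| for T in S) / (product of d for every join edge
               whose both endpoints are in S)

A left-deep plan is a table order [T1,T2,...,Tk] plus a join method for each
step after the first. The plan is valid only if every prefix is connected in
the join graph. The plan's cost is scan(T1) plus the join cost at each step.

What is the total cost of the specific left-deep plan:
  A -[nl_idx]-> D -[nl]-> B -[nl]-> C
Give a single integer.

step 1: scan A: cost=400, card=400
step 2: join D via nl_idx
    card(P join D) = 400*120/(50) = 960
    cost = 400 + 400*7 + 960 = 4160
step 3: join B via nl
    card(P join B) = 960*80/(40) = 1920
    cost = 4160 + 960*80 = 80960
step 4: join C via nl
    card(P join C) = 1920*40/(30) = 2560
    cost = 80960 + 1920*40 = 157760

157760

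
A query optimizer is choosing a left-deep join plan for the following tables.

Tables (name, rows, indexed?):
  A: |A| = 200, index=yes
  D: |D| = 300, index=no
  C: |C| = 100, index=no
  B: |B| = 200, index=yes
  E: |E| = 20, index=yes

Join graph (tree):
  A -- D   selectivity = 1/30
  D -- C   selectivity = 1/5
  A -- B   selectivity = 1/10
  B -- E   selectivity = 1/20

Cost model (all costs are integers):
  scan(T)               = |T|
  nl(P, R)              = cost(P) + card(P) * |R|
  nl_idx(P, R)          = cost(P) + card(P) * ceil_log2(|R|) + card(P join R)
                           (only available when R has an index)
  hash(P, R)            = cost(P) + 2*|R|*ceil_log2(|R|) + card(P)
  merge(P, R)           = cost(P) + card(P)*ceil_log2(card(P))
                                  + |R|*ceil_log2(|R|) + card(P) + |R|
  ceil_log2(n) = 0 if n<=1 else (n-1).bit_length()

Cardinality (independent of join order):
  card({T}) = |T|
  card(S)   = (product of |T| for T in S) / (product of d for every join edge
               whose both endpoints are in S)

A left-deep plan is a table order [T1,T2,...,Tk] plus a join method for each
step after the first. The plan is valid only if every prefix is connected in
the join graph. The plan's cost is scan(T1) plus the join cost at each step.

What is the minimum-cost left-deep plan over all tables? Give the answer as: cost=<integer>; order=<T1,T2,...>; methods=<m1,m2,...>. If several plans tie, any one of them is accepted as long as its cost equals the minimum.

Selinger DP (subsets sized 1..n):
  {A}: scan cost=200, card=200
  {D}: scan cost=300, card=300
  {C}: scan cost=100, card=100
  {B}: scan cost=200, card=200
  {E}: scan cost=20, card=20
  {AD}: card=2000; try (A,hash)→3800, (A,nl_idx)→4700, (D,merge)→5000, (A,merge)→5100, (D,hash)→5800, (D,nl)→60200 …(+1); best=3800 via (A,hash)
  {AB}: card=4000; try (B,hash)→3600, (A,hash)→3600, (B,merge)→3800, (A,merge)→3800, (B,nl_idx)→5800, (A,nl_idx)→5800 …(+2); best=3600 via (B,hash)
  {CD}: card=6000; try (C,hash)→2000, (D,merge)→3900, (C,merge)→4100, (D,hash)→5600, (D,nl)→30100, (C,nl)→30300; best=2000 via (C,hash)
  {BE}: card=200; try (B,nl_idx)→380, (E,hash)→600, (E,nl_idx)→1400, (B,merge)→1940, (E,merge)→2120, (B,hash)→3240 …(+2); best=380 via (B,nl_idx)
  {ACD}: card=40000; try (C,hash)→7200, (A,hash)→11200, (C,merge)→28600, (A,merge)→87800, (A,nl_idx)→90000, (C,nl)→203800 …(+1); best=7200 via (C,hash)
  {ABD}: card=40000; try (B,hash)→9000, (D,hash)→13000, (B,merge)→29600, (D,merge)→58600, (B,nl_idx)→59800, (B,nl)→403800 …(+1); best=9000 via (B,hash)
  {ABE}: card=4000; try (A,hash)→3780, (A,merge)→3980, (A,nl_idx)→5980, (E,hash)→7800, (E,nl_idx)→27600, (A,nl)→40380 …(+2); best=3780 via (A,hash)
  {ABCD}: card=800000; try (C,hash)→50400, (B,hash)→50400, (B,merge)→689000, (C,merge)→689800, (B,nl_idx)→1127200, (C,nl)→4009000 …(+1); best=50400 via (C,hash)
  {ABDE}: card=40000; try (D,hash)→13180, (E,hash)→49200, (D,merge)→58780, (E,nl_idx)→249000, (E,merge)→689120, (E,nl)→809000 …(+1); best=13180 via (D,hash)
  {ABCDE}: card=800000; try (C,hash)→54580, (C,merge)→693980, (E,hash)→850600, (C,nl)→4013180, (E,nl_idx)→4850400, (E,nl)→16050400 …(+1); best=54580 via (C,hash)

cost=54580; order=E,B,A,D,C; methods=nl_idx,hash,hash,hash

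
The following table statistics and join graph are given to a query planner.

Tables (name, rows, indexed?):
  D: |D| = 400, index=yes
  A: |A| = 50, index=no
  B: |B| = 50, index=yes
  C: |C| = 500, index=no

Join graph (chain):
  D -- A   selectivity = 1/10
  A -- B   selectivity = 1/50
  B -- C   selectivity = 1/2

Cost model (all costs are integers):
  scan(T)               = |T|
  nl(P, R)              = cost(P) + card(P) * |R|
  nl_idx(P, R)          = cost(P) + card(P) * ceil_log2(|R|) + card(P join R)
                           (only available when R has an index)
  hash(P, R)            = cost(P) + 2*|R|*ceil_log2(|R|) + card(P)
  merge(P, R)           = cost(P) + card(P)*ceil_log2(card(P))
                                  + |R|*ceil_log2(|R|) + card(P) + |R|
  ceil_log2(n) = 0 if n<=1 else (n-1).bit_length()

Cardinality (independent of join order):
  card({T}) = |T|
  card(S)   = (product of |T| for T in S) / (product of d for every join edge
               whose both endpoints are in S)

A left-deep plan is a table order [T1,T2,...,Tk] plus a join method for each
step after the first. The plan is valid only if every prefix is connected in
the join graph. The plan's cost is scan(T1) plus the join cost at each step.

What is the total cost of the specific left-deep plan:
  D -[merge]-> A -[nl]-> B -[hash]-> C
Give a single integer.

115750

step 1: scan D: cost=400, card=400
step 2: join A via merge
    card(P join A) = 400*50/(10) = 2000
    cost = 400 + 400*9 + 50*6 + 400 + 50 = 4750
step 3: join B via nl
    card(P join B) = 2000*50/(50) = 2000
    cost = 4750 + 2000*50 = 104750
step 4: join C via hash
    card(P join C) = 2000*500/(2) = 500000
    cost = 104750 + 2*500*9 + 2000 = 115750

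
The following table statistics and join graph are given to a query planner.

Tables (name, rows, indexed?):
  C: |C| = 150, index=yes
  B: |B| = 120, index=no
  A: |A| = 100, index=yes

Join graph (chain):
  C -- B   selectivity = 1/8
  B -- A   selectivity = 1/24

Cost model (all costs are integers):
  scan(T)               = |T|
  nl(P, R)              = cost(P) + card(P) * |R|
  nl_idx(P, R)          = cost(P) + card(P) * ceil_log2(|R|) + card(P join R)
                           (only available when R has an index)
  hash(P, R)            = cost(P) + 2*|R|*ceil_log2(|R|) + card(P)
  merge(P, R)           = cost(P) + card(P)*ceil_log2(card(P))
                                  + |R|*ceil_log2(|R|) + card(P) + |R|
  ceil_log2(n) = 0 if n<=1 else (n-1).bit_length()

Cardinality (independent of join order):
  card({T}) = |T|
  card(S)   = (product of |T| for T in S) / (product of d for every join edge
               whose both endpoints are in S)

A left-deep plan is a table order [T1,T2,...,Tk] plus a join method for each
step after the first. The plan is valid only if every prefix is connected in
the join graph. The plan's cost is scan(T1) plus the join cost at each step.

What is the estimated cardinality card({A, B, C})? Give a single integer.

9375

Tables in S: A(100), B(120), C(150)
Edges inside S: C-B(d=8), B-A(d=24)
numerator = 100 * 120 * 150 = 1800000
denominator = 8 * 24 = 192
card(S) = 1800000 / 192 = 9375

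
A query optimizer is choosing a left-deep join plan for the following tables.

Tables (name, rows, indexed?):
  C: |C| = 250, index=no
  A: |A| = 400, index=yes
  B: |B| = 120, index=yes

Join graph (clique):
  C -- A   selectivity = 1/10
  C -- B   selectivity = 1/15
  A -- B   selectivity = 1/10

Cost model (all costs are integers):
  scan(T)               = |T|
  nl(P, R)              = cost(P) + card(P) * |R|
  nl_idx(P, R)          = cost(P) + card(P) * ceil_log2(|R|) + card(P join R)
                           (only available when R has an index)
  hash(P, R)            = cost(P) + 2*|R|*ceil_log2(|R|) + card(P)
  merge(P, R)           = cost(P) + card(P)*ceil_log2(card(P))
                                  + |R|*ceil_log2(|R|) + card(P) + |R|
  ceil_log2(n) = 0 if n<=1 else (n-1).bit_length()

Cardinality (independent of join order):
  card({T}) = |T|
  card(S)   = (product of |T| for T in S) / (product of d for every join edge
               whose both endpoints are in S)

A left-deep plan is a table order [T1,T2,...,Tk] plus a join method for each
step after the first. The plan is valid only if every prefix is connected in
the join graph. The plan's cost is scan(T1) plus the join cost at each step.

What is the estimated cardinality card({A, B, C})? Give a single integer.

8000

Tables in S: A(400), B(120), C(250)
Edges inside S: C-A(d=10), C-B(d=15), A-B(d=10)
numerator = 400 * 120 * 250 = 12000000
denominator = 10 * 15 * 10 = 1500
card(S) = 12000000 / 1500 = 8000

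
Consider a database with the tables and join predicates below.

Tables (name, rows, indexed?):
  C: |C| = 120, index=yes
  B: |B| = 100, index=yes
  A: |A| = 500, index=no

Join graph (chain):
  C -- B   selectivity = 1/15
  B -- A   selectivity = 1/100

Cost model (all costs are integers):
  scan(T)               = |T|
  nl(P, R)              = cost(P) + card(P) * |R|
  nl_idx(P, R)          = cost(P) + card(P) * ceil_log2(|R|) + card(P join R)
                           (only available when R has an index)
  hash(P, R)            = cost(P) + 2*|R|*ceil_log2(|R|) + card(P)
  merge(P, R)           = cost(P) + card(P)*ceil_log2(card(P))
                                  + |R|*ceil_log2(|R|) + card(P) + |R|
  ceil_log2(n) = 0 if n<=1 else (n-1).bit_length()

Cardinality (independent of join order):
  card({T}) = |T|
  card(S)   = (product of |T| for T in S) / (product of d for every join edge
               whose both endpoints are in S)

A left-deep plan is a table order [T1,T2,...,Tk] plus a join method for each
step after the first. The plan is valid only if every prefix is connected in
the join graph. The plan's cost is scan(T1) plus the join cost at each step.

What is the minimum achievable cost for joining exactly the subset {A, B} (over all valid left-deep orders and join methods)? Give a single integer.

2400

Selinger DP over subsets of {A,B}:
  {B}: scan cost=100, card=100
  {A}: scan cost=500, card=500
  {AB}: card=500; try (B,hash)→2400, (B,nl_idx)→4500, (A,merge)→5900, (B,merge)→6300, (A,hash)→9200, (A,nl)→50100 …(+1); best=2400 via (B,hash)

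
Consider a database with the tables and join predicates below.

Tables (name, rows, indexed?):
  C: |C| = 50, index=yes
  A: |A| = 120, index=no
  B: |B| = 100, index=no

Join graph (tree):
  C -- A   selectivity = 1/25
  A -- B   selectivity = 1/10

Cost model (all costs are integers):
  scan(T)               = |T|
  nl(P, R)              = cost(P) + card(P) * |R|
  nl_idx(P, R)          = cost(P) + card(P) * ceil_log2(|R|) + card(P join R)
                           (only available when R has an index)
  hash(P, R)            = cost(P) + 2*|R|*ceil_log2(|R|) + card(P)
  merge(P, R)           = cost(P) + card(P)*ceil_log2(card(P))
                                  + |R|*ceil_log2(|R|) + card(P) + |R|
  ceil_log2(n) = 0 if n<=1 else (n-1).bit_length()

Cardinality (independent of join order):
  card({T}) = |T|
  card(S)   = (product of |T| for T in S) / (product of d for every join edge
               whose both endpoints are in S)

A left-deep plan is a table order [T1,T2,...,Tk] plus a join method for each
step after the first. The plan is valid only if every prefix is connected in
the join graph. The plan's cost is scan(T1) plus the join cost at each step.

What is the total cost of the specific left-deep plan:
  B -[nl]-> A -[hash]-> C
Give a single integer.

step 1: scan B: cost=100, card=100
step 2: join A via nl
    card(P join A) = 100*120/(10) = 1200
    cost = 100 + 100*120 = 12100
step 3: join C via hash
    card(P join C) = 1200*50/(25) = 2400
    cost = 12100 + 2*50*6 + 1200 = 13900

13900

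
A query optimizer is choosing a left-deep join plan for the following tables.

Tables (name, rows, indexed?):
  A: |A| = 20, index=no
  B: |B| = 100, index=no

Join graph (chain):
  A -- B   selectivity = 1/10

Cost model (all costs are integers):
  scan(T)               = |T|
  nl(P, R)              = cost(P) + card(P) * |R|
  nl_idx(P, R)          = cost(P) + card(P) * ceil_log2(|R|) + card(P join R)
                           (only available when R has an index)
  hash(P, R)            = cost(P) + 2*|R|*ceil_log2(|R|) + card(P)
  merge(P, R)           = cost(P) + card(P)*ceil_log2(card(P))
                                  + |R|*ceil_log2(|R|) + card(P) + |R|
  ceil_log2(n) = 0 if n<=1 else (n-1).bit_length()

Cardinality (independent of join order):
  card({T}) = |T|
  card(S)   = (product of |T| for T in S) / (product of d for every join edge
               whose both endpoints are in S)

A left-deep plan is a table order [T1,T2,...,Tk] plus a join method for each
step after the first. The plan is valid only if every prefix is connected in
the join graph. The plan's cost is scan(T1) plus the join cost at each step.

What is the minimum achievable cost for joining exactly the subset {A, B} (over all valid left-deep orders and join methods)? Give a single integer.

Selinger DP over subsets of {A,B}:
  {A}: scan cost=20, card=20
  {B}: scan cost=100, card=100
  {AB}: card=200; try (A,hash)→400, (B,merge)→940, (A,merge)→1020, (B,hash)→1440, (B,nl)→2020, (A,nl)→2100; best=400 via (A,hash)

400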